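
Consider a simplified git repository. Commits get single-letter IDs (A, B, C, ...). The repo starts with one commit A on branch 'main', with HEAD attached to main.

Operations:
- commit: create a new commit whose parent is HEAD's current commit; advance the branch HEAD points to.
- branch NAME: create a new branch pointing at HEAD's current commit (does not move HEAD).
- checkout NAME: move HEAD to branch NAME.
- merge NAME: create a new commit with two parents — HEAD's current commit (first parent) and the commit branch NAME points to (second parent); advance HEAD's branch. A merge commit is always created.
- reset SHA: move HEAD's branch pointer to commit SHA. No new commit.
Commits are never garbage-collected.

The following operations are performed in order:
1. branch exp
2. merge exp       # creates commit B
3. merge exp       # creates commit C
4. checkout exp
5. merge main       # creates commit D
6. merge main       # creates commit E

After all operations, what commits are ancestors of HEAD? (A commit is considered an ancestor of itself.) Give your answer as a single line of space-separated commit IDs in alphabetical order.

After op 1 (branch): HEAD=main@A [exp=A main=A]
After op 2 (merge): HEAD=main@B [exp=A main=B]
After op 3 (merge): HEAD=main@C [exp=A main=C]
After op 4 (checkout): HEAD=exp@A [exp=A main=C]
After op 5 (merge): HEAD=exp@D [exp=D main=C]
After op 6 (merge): HEAD=exp@E [exp=E main=C]

Answer: A B C D E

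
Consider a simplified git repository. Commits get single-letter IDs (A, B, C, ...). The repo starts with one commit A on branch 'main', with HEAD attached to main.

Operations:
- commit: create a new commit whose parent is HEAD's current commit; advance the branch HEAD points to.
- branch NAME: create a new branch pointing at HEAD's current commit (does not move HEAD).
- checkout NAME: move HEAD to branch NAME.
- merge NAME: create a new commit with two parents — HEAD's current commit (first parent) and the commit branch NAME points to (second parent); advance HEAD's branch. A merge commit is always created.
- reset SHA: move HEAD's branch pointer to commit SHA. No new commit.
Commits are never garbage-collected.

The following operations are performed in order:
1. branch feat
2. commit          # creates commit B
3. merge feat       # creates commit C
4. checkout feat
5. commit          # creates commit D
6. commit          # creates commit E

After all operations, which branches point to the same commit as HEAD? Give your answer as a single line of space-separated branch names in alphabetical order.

Answer: feat

Derivation:
After op 1 (branch): HEAD=main@A [feat=A main=A]
After op 2 (commit): HEAD=main@B [feat=A main=B]
After op 3 (merge): HEAD=main@C [feat=A main=C]
After op 4 (checkout): HEAD=feat@A [feat=A main=C]
After op 5 (commit): HEAD=feat@D [feat=D main=C]
After op 6 (commit): HEAD=feat@E [feat=E main=C]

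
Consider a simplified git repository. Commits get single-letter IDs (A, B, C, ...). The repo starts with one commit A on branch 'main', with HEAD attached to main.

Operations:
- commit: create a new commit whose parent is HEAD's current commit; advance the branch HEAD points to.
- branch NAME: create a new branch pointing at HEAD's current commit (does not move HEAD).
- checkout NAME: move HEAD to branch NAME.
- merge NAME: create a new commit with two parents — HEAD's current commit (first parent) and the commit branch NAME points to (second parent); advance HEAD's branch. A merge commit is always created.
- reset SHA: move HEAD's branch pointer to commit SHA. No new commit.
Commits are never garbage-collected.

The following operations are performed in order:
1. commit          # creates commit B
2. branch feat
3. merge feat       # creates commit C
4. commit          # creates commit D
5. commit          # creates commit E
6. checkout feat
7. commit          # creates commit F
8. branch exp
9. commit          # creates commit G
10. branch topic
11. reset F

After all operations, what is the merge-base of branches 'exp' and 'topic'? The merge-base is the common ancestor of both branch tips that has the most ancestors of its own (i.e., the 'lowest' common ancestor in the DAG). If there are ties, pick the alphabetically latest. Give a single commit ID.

After op 1 (commit): HEAD=main@B [main=B]
After op 2 (branch): HEAD=main@B [feat=B main=B]
After op 3 (merge): HEAD=main@C [feat=B main=C]
After op 4 (commit): HEAD=main@D [feat=B main=D]
After op 5 (commit): HEAD=main@E [feat=B main=E]
After op 6 (checkout): HEAD=feat@B [feat=B main=E]
After op 7 (commit): HEAD=feat@F [feat=F main=E]
After op 8 (branch): HEAD=feat@F [exp=F feat=F main=E]
After op 9 (commit): HEAD=feat@G [exp=F feat=G main=E]
After op 10 (branch): HEAD=feat@G [exp=F feat=G main=E topic=G]
After op 11 (reset): HEAD=feat@F [exp=F feat=F main=E topic=G]
ancestors(exp=F): ['A', 'B', 'F']
ancestors(topic=G): ['A', 'B', 'F', 'G']
common: ['A', 'B', 'F']

Answer: F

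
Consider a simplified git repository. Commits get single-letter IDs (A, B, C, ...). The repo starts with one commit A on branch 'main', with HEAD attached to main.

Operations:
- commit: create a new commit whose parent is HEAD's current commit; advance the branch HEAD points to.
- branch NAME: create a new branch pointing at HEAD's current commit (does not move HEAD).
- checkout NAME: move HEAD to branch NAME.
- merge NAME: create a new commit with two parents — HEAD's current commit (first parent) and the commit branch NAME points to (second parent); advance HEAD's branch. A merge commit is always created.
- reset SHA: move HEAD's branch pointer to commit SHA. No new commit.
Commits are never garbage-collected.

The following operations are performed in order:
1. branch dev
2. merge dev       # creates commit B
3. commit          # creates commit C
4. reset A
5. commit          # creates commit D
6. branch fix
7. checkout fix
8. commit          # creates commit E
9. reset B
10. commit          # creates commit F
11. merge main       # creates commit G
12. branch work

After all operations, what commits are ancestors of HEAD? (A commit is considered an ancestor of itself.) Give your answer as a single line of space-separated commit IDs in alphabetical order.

After op 1 (branch): HEAD=main@A [dev=A main=A]
After op 2 (merge): HEAD=main@B [dev=A main=B]
After op 3 (commit): HEAD=main@C [dev=A main=C]
After op 4 (reset): HEAD=main@A [dev=A main=A]
After op 5 (commit): HEAD=main@D [dev=A main=D]
After op 6 (branch): HEAD=main@D [dev=A fix=D main=D]
After op 7 (checkout): HEAD=fix@D [dev=A fix=D main=D]
After op 8 (commit): HEAD=fix@E [dev=A fix=E main=D]
After op 9 (reset): HEAD=fix@B [dev=A fix=B main=D]
After op 10 (commit): HEAD=fix@F [dev=A fix=F main=D]
After op 11 (merge): HEAD=fix@G [dev=A fix=G main=D]
After op 12 (branch): HEAD=fix@G [dev=A fix=G main=D work=G]

Answer: A B D F G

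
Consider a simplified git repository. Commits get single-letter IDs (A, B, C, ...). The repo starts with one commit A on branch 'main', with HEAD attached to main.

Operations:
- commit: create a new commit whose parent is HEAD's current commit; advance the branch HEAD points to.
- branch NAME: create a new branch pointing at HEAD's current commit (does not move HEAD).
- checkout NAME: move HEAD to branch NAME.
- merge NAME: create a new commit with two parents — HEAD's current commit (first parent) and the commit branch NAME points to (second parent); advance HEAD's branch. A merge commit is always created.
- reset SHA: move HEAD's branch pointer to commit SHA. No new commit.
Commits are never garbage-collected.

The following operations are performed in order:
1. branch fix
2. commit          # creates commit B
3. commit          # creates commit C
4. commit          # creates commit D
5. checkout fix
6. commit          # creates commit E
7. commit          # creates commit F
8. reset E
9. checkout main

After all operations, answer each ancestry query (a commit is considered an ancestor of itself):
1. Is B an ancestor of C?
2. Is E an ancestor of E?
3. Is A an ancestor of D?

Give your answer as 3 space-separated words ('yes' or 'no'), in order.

Answer: yes yes yes

Derivation:
After op 1 (branch): HEAD=main@A [fix=A main=A]
After op 2 (commit): HEAD=main@B [fix=A main=B]
After op 3 (commit): HEAD=main@C [fix=A main=C]
After op 4 (commit): HEAD=main@D [fix=A main=D]
After op 5 (checkout): HEAD=fix@A [fix=A main=D]
After op 6 (commit): HEAD=fix@E [fix=E main=D]
After op 7 (commit): HEAD=fix@F [fix=F main=D]
After op 8 (reset): HEAD=fix@E [fix=E main=D]
After op 9 (checkout): HEAD=main@D [fix=E main=D]
ancestors(C) = {A,B,C}; B in? yes
ancestors(E) = {A,E}; E in? yes
ancestors(D) = {A,B,C,D}; A in? yes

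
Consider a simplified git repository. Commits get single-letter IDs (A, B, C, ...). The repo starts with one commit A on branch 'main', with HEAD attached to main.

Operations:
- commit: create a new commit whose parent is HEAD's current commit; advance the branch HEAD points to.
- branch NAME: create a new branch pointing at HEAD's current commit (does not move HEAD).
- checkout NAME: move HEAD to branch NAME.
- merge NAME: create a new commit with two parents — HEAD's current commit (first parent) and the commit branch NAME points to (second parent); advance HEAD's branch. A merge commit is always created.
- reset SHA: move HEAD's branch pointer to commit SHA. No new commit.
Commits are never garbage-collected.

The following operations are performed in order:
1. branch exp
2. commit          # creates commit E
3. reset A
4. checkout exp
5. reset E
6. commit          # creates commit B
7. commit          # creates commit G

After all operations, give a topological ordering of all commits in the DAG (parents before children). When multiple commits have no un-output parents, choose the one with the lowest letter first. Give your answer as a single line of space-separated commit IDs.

After op 1 (branch): HEAD=main@A [exp=A main=A]
After op 2 (commit): HEAD=main@E [exp=A main=E]
After op 3 (reset): HEAD=main@A [exp=A main=A]
After op 4 (checkout): HEAD=exp@A [exp=A main=A]
After op 5 (reset): HEAD=exp@E [exp=E main=A]
After op 6 (commit): HEAD=exp@B [exp=B main=A]
After op 7 (commit): HEAD=exp@G [exp=G main=A]
commit A: parents=[]
commit B: parents=['E']
commit E: parents=['A']
commit G: parents=['B']

Answer: A E B G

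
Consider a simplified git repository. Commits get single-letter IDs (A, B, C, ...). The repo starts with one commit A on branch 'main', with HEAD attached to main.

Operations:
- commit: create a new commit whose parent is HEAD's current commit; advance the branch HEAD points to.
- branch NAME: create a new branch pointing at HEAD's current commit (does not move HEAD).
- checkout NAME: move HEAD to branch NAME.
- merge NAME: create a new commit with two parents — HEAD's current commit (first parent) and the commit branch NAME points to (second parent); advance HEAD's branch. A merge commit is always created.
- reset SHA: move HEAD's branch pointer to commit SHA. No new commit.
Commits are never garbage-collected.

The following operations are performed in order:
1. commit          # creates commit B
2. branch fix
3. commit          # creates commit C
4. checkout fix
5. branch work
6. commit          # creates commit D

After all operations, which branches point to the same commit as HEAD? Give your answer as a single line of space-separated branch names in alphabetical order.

After op 1 (commit): HEAD=main@B [main=B]
After op 2 (branch): HEAD=main@B [fix=B main=B]
After op 3 (commit): HEAD=main@C [fix=B main=C]
After op 4 (checkout): HEAD=fix@B [fix=B main=C]
After op 5 (branch): HEAD=fix@B [fix=B main=C work=B]
After op 6 (commit): HEAD=fix@D [fix=D main=C work=B]

Answer: fix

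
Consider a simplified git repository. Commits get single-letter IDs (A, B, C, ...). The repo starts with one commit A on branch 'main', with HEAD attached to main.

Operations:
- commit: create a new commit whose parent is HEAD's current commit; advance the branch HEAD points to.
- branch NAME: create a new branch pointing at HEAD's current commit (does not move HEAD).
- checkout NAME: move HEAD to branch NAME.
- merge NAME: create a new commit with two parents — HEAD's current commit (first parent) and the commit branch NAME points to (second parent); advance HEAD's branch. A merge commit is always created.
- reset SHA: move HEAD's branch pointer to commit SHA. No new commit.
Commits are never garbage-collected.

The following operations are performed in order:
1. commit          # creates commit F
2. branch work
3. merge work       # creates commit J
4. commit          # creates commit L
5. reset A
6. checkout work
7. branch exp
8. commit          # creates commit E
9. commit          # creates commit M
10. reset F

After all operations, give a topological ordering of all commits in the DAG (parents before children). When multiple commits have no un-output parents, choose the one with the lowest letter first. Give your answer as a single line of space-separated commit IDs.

After op 1 (commit): HEAD=main@F [main=F]
After op 2 (branch): HEAD=main@F [main=F work=F]
After op 3 (merge): HEAD=main@J [main=J work=F]
After op 4 (commit): HEAD=main@L [main=L work=F]
After op 5 (reset): HEAD=main@A [main=A work=F]
After op 6 (checkout): HEAD=work@F [main=A work=F]
After op 7 (branch): HEAD=work@F [exp=F main=A work=F]
After op 8 (commit): HEAD=work@E [exp=F main=A work=E]
After op 9 (commit): HEAD=work@M [exp=F main=A work=M]
After op 10 (reset): HEAD=work@F [exp=F main=A work=F]
commit A: parents=[]
commit E: parents=['F']
commit F: parents=['A']
commit J: parents=['F', 'F']
commit L: parents=['J']
commit M: parents=['E']

Answer: A F E J L M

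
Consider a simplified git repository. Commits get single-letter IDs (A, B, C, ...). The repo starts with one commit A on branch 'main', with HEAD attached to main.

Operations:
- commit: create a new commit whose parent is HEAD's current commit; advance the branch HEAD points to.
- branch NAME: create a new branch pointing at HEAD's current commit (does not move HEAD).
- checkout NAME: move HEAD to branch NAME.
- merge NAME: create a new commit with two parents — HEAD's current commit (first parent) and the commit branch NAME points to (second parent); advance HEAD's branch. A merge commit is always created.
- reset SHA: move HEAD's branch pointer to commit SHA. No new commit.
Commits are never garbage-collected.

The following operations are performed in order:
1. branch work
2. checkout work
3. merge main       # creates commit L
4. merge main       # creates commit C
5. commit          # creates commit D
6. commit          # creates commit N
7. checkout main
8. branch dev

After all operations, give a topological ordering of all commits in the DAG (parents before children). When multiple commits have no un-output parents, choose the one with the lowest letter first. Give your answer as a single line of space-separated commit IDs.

Answer: A L C D N

Derivation:
After op 1 (branch): HEAD=main@A [main=A work=A]
After op 2 (checkout): HEAD=work@A [main=A work=A]
After op 3 (merge): HEAD=work@L [main=A work=L]
After op 4 (merge): HEAD=work@C [main=A work=C]
After op 5 (commit): HEAD=work@D [main=A work=D]
After op 6 (commit): HEAD=work@N [main=A work=N]
After op 7 (checkout): HEAD=main@A [main=A work=N]
After op 8 (branch): HEAD=main@A [dev=A main=A work=N]
commit A: parents=[]
commit C: parents=['L', 'A']
commit D: parents=['C']
commit L: parents=['A', 'A']
commit N: parents=['D']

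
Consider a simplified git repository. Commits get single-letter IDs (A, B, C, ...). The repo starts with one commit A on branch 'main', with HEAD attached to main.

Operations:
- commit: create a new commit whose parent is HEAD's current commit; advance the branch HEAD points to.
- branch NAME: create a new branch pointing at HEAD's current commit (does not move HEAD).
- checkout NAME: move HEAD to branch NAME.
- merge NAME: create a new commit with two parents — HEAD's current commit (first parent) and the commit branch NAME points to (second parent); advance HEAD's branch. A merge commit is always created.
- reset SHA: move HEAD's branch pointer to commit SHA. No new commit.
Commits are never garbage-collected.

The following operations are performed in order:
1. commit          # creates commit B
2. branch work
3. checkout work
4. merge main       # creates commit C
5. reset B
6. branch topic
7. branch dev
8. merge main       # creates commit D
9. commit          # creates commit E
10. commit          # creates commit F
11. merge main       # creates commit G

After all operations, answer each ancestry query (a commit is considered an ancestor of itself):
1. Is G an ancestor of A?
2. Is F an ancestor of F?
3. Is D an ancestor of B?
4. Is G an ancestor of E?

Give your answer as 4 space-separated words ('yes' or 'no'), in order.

Answer: no yes no no

Derivation:
After op 1 (commit): HEAD=main@B [main=B]
After op 2 (branch): HEAD=main@B [main=B work=B]
After op 3 (checkout): HEAD=work@B [main=B work=B]
After op 4 (merge): HEAD=work@C [main=B work=C]
After op 5 (reset): HEAD=work@B [main=B work=B]
After op 6 (branch): HEAD=work@B [main=B topic=B work=B]
After op 7 (branch): HEAD=work@B [dev=B main=B topic=B work=B]
After op 8 (merge): HEAD=work@D [dev=B main=B topic=B work=D]
After op 9 (commit): HEAD=work@E [dev=B main=B topic=B work=E]
After op 10 (commit): HEAD=work@F [dev=B main=B topic=B work=F]
After op 11 (merge): HEAD=work@G [dev=B main=B topic=B work=G]
ancestors(A) = {A}; G in? no
ancestors(F) = {A,B,D,E,F}; F in? yes
ancestors(B) = {A,B}; D in? no
ancestors(E) = {A,B,D,E}; G in? no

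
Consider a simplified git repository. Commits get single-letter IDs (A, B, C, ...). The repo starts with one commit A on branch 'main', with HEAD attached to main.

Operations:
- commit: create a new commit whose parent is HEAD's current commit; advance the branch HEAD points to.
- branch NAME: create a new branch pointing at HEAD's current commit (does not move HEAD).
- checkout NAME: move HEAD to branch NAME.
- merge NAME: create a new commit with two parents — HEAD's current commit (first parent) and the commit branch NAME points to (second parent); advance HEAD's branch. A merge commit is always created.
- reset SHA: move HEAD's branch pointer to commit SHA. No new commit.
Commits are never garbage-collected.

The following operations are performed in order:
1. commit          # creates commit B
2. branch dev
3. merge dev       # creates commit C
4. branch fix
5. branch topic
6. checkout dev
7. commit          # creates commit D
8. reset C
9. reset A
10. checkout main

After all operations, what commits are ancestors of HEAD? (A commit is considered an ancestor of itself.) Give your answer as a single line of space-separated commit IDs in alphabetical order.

After op 1 (commit): HEAD=main@B [main=B]
After op 2 (branch): HEAD=main@B [dev=B main=B]
After op 3 (merge): HEAD=main@C [dev=B main=C]
After op 4 (branch): HEAD=main@C [dev=B fix=C main=C]
After op 5 (branch): HEAD=main@C [dev=B fix=C main=C topic=C]
After op 6 (checkout): HEAD=dev@B [dev=B fix=C main=C topic=C]
After op 7 (commit): HEAD=dev@D [dev=D fix=C main=C topic=C]
After op 8 (reset): HEAD=dev@C [dev=C fix=C main=C topic=C]
After op 9 (reset): HEAD=dev@A [dev=A fix=C main=C topic=C]
After op 10 (checkout): HEAD=main@C [dev=A fix=C main=C topic=C]

Answer: A B C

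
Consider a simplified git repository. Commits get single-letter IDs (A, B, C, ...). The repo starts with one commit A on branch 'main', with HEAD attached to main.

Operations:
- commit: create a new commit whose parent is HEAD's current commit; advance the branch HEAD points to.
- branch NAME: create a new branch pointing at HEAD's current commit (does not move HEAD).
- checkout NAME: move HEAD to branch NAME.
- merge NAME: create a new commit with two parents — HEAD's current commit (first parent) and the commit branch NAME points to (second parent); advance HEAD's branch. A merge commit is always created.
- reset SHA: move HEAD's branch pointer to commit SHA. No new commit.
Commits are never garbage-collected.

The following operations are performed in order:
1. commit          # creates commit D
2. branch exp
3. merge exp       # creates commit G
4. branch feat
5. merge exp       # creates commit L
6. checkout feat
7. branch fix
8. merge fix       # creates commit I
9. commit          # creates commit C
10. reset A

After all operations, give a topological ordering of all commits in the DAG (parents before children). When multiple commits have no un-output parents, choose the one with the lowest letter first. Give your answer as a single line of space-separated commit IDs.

Answer: A D G I C L

Derivation:
After op 1 (commit): HEAD=main@D [main=D]
After op 2 (branch): HEAD=main@D [exp=D main=D]
After op 3 (merge): HEAD=main@G [exp=D main=G]
After op 4 (branch): HEAD=main@G [exp=D feat=G main=G]
After op 5 (merge): HEAD=main@L [exp=D feat=G main=L]
After op 6 (checkout): HEAD=feat@G [exp=D feat=G main=L]
After op 7 (branch): HEAD=feat@G [exp=D feat=G fix=G main=L]
After op 8 (merge): HEAD=feat@I [exp=D feat=I fix=G main=L]
After op 9 (commit): HEAD=feat@C [exp=D feat=C fix=G main=L]
After op 10 (reset): HEAD=feat@A [exp=D feat=A fix=G main=L]
commit A: parents=[]
commit C: parents=['I']
commit D: parents=['A']
commit G: parents=['D', 'D']
commit I: parents=['G', 'G']
commit L: parents=['G', 'D']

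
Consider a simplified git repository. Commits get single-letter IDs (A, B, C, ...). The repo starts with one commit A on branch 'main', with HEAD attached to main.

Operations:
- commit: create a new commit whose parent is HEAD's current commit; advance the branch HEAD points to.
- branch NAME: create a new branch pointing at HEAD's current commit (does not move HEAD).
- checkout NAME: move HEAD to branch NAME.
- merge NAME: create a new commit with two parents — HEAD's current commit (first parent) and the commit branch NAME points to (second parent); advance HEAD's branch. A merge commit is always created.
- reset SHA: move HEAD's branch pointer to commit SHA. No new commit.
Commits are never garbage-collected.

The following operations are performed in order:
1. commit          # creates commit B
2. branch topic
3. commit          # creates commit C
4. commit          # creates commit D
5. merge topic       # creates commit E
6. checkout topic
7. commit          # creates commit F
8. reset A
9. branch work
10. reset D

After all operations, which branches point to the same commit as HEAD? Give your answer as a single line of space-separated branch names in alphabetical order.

After op 1 (commit): HEAD=main@B [main=B]
After op 2 (branch): HEAD=main@B [main=B topic=B]
After op 3 (commit): HEAD=main@C [main=C topic=B]
After op 4 (commit): HEAD=main@D [main=D topic=B]
After op 5 (merge): HEAD=main@E [main=E topic=B]
After op 6 (checkout): HEAD=topic@B [main=E topic=B]
After op 7 (commit): HEAD=topic@F [main=E topic=F]
After op 8 (reset): HEAD=topic@A [main=E topic=A]
After op 9 (branch): HEAD=topic@A [main=E topic=A work=A]
After op 10 (reset): HEAD=topic@D [main=E topic=D work=A]

Answer: topic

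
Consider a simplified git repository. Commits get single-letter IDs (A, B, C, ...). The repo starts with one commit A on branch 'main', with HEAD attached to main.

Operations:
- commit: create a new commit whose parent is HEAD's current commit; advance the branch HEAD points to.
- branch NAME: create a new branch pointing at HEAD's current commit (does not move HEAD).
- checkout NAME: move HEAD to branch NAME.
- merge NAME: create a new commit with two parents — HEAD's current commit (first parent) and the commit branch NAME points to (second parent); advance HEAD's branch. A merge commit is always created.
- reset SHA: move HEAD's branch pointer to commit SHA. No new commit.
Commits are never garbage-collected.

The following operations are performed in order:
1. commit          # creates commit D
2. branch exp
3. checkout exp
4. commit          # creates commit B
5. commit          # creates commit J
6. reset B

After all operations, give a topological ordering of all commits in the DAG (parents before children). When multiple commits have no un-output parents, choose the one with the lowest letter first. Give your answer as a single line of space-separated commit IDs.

After op 1 (commit): HEAD=main@D [main=D]
After op 2 (branch): HEAD=main@D [exp=D main=D]
After op 3 (checkout): HEAD=exp@D [exp=D main=D]
After op 4 (commit): HEAD=exp@B [exp=B main=D]
After op 5 (commit): HEAD=exp@J [exp=J main=D]
After op 6 (reset): HEAD=exp@B [exp=B main=D]
commit A: parents=[]
commit B: parents=['D']
commit D: parents=['A']
commit J: parents=['B']

Answer: A D B J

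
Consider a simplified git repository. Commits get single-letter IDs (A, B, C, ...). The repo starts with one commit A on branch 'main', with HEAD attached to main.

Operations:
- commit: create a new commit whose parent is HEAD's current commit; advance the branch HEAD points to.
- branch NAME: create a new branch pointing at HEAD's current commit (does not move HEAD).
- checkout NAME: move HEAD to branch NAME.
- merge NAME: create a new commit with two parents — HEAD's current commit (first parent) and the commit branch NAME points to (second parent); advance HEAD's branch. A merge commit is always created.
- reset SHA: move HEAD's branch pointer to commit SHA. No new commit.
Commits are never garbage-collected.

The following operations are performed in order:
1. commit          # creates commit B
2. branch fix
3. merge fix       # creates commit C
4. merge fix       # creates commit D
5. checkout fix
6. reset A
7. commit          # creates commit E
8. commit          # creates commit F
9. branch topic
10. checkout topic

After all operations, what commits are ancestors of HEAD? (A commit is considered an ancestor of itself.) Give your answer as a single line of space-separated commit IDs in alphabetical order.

Answer: A E F

Derivation:
After op 1 (commit): HEAD=main@B [main=B]
After op 2 (branch): HEAD=main@B [fix=B main=B]
After op 3 (merge): HEAD=main@C [fix=B main=C]
After op 4 (merge): HEAD=main@D [fix=B main=D]
After op 5 (checkout): HEAD=fix@B [fix=B main=D]
After op 6 (reset): HEAD=fix@A [fix=A main=D]
After op 7 (commit): HEAD=fix@E [fix=E main=D]
After op 8 (commit): HEAD=fix@F [fix=F main=D]
After op 9 (branch): HEAD=fix@F [fix=F main=D topic=F]
After op 10 (checkout): HEAD=topic@F [fix=F main=D topic=F]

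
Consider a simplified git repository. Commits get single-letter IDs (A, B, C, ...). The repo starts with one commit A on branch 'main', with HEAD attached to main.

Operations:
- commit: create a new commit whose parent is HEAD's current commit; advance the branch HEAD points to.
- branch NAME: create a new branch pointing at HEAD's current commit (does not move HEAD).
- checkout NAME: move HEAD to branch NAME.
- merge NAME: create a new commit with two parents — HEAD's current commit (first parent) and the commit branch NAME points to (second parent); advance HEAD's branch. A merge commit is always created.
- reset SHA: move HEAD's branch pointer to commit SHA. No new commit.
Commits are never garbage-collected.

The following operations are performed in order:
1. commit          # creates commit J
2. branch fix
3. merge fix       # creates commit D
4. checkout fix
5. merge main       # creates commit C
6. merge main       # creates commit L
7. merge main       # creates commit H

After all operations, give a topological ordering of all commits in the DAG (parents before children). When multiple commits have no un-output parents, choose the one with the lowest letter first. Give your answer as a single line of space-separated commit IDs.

After op 1 (commit): HEAD=main@J [main=J]
After op 2 (branch): HEAD=main@J [fix=J main=J]
After op 3 (merge): HEAD=main@D [fix=J main=D]
After op 4 (checkout): HEAD=fix@J [fix=J main=D]
After op 5 (merge): HEAD=fix@C [fix=C main=D]
After op 6 (merge): HEAD=fix@L [fix=L main=D]
After op 7 (merge): HEAD=fix@H [fix=H main=D]
commit A: parents=[]
commit C: parents=['J', 'D']
commit D: parents=['J', 'J']
commit H: parents=['L', 'D']
commit J: parents=['A']
commit L: parents=['C', 'D']

Answer: A J D C L H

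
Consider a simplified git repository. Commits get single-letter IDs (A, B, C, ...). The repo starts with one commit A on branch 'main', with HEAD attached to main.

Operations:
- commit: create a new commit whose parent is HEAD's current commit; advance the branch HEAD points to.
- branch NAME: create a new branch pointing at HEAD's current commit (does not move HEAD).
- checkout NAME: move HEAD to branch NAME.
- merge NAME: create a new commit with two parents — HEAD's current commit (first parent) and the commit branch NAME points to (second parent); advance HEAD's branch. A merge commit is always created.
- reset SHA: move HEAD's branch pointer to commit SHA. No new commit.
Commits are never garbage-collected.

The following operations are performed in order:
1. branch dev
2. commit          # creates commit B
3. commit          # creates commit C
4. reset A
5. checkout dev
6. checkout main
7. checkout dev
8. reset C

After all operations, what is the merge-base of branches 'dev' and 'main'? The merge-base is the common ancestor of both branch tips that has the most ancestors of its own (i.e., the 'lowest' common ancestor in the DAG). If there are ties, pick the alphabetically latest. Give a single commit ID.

After op 1 (branch): HEAD=main@A [dev=A main=A]
After op 2 (commit): HEAD=main@B [dev=A main=B]
After op 3 (commit): HEAD=main@C [dev=A main=C]
After op 4 (reset): HEAD=main@A [dev=A main=A]
After op 5 (checkout): HEAD=dev@A [dev=A main=A]
After op 6 (checkout): HEAD=main@A [dev=A main=A]
After op 7 (checkout): HEAD=dev@A [dev=A main=A]
After op 8 (reset): HEAD=dev@C [dev=C main=A]
ancestors(dev=C): ['A', 'B', 'C']
ancestors(main=A): ['A']
common: ['A']

Answer: A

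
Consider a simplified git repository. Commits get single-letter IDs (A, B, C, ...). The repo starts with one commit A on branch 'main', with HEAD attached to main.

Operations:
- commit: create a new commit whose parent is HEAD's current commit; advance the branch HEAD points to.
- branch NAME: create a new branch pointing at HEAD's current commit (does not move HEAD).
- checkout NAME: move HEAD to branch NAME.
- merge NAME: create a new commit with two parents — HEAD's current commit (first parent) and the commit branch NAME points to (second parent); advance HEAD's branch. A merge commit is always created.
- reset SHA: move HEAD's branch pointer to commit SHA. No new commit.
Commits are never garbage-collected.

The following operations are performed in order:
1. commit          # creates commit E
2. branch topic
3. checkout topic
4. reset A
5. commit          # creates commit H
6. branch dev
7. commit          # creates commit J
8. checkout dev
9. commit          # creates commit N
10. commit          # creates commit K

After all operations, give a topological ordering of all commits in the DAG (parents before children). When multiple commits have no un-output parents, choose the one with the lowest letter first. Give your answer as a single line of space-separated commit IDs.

Answer: A E H J N K

Derivation:
After op 1 (commit): HEAD=main@E [main=E]
After op 2 (branch): HEAD=main@E [main=E topic=E]
After op 3 (checkout): HEAD=topic@E [main=E topic=E]
After op 4 (reset): HEAD=topic@A [main=E topic=A]
After op 5 (commit): HEAD=topic@H [main=E topic=H]
After op 6 (branch): HEAD=topic@H [dev=H main=E topic=H]
After op 7 (commit): HEAD=topic@J [dev=H main=E topic=J]
After op 8 (checkout): HEAD=dev@H [dev=H main=E topic=J]
After op 9 (commit): HEAD=dev@N [dev=N main=E topic=J]
After op 10 (commit): HEAD=dev@K [dev=K main=E topic=J]
commit A: parents=[]
commit E: parents=['A']
commit H: parents=['A']
commit J: parents=['H']
commit K: parents=['N']
commit N: parents=['H']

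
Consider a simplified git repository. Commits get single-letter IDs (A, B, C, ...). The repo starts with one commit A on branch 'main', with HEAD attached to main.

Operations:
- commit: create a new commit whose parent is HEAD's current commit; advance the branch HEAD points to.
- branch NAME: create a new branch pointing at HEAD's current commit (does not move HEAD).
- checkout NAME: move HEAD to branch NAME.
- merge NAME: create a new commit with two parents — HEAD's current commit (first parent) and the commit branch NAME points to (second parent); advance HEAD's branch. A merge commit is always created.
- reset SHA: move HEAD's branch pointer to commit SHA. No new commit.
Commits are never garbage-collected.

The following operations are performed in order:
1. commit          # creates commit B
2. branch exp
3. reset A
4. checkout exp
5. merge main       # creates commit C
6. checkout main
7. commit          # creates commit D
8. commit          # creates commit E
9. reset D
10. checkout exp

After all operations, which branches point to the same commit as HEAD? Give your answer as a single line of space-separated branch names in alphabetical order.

After op 1 (commit): HEAD=main@B [main=B]
After op 2 (branch): HEAD=main@B [exp=B main=B]
After op 3 (reset): HEAD=main@A [exp=B main=A]
After op 4 (checkout): HEAD=exp@B [exp=B main=A]
After op 5 (merge): HEAD=exp@C [exp=C main=A]
After op 6 (checkout): HEAD=main@A [exp=C main=A]
After op 7 (commit): HEAD=main@D [exp=C main=D]
After op 8 (commit): HEAD=main@E [exp=C main=E]
After op 9 (reset): HEAD=main@D [exp=C main=D]
After op 10 (checkout): HEAD=exp@C [exp=C main=D]

Answer: exp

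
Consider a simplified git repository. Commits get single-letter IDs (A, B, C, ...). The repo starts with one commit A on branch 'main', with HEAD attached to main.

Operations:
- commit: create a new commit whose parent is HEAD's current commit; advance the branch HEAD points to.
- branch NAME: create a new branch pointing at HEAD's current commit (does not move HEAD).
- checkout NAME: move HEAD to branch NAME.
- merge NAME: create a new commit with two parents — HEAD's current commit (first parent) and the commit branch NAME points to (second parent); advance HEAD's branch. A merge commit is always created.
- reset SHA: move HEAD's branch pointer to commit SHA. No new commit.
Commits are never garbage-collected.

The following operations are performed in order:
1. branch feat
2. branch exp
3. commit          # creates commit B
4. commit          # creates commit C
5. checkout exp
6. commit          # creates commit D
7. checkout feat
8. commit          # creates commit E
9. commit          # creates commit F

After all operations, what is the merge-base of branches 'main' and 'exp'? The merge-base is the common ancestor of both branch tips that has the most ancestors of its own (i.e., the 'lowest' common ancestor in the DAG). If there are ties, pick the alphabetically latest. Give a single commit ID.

After op 1 (branch): HEAD=main@A [feat=A main=A]
After op 2 (branch): HEAD=main@A [exp=A feat=A main=A]
After op 3 (commit): HEAD=main@B [exp=A feat=A main=B]
After op 4 (commit): HEAD=main@C [exp=A feat=A main=C]
After op 5 (checkout): HEAD=exp@A [exp=A feat=A main=C]
After op 6 (commit): HEAD=exp@D [exp=D feat=A main=C]
After op 7 (checkout): HEAD=feat@A [exp=D feat=A main=C]
After op 8 (commit): HEAD=feat@E [exp=D feat=E main=C]
After op 9 (commit): HEAD=feat@F [exp=D feat=F main=C]
ancestors(main=C): ['A', 'B', 'C']
ancestors(exp=D): ['A', 'D']
common: ['A']

Answer: A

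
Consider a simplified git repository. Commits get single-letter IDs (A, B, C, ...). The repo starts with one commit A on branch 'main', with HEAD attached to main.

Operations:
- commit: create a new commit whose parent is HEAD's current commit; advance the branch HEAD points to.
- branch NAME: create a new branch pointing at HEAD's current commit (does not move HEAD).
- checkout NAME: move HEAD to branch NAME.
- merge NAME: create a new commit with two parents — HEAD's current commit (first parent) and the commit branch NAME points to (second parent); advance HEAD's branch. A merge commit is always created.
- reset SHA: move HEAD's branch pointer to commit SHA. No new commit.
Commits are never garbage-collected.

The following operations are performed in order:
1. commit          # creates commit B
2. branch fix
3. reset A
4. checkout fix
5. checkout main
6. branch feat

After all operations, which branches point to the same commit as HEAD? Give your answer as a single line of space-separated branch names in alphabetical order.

Answer: feat main

Derivation:
After op 1 (commit): HEAD=main@B [main=B]
After op 2 (branch): HEAD=main@B [fix=B main=B]
After op 3 (reset): HEAD=main@A [fix=B main=A]
After op 4 (checkout): HEAD=fix@B [fix=B main=A]
After op 5 (checkout): HEAD=main@A [fix=B main=A]
After op 6 (branch): HEAD=main@A [feat=A fix=B main=A]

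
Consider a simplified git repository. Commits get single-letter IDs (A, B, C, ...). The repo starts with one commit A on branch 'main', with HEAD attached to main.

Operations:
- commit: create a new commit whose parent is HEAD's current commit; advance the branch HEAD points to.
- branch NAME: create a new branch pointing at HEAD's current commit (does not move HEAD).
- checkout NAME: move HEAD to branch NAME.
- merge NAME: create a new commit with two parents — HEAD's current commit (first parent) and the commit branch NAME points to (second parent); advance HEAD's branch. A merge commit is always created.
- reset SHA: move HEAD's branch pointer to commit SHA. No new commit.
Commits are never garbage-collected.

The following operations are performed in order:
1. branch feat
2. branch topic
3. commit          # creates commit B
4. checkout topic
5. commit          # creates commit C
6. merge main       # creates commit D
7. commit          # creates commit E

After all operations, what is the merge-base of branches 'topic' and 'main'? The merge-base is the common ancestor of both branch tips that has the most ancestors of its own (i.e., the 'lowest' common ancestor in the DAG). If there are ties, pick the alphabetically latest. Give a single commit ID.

After op 1 (branch): HEAD=main@A [feat=A main=A]
After op 2 (branch): HEAD=main@A [feat=A main=A topic=A]
After op 3 (commit): HEAD=main@B [feat=A main=B topic=A]
After op 4 (checkout): HEAD=topic@A [feat=A main=B topic=A]
After op 5 (commit): HEAD=topic@C [feat=A main=B topic=C]
After op 6 (merge): HEAD=topic@D [feat=A main=B topic=D]
After op 7 (commit): HEAD=topic@E [feat=A main=B topic=E]
ancestors(topic=E): ['A', 'B', 'C', 'D', 'E']
ancestors(main=B): ['A', 'B']
common: ['A', 'B']

Answer: B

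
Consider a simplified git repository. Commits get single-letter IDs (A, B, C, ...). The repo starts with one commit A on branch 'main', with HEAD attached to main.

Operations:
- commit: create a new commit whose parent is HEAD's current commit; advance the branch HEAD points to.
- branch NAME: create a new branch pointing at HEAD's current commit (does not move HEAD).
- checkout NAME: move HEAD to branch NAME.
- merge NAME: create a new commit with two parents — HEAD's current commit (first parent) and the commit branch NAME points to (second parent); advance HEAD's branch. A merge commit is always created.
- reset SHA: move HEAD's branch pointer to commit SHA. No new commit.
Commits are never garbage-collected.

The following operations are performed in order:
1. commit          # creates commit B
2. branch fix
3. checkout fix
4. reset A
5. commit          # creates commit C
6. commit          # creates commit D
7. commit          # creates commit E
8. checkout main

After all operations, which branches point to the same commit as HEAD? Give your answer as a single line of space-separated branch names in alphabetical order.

After op 1 (commit): HEAD=main@B [main=B]
After op 2 (branch): HEAD=main@B [fix=B main=B]
After op 3 (checkout): HEAD=fix@B [fix=B main=B]
After op 4 (reset): HEAD=fix@A [fix=A main=B]
After op 5 (commit): HEAD=fix@C [fix=C main=B]
After op 6 (commit): HEAD=fix@D [fix=D main=B]
After op 7 (commit): HEAD=fix@E [fix=E main=B]
After op 8 (checkout): HEAD=main@B [fix=E main=B]

Answer: main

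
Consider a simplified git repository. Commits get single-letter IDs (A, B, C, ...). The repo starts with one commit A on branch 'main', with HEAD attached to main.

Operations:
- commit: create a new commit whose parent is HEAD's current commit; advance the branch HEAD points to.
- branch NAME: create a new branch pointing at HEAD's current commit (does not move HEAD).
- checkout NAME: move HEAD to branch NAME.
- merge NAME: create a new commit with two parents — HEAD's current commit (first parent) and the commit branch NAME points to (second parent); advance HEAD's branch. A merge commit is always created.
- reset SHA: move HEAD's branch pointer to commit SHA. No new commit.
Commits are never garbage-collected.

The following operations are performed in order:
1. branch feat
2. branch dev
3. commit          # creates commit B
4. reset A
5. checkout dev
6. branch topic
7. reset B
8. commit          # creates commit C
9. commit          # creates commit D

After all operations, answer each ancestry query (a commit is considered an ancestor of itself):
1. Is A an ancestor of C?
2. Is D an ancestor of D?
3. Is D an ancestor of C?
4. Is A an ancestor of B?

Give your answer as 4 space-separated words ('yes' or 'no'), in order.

Answer: yes yes no yes

Derivation:
After op 1 (branch): HEAD=main@A [feat=A main=A]
After op 2 (branch): HEAD=main@A [dev=A feat=A main=A]
After op 3 (commit): HEAD=main@B [dev=A feat=A main=B]
After op 4 (reset): HEAD=main@A [dev=A feat=A main=A]
After op 5 (checkout): HEAD=dev@A [dev=A feat=A main=A]
After op 6 (branch): HEAD=dev@A [dev=A feat=A main=A topic=A]
After op 7 (reset): HEAD=dev@B [dev=B feat=A main=A topic=A]
After op 8 (commit): HEAD=dev@C [dev=C feat=A main=A topic=A]
After op 9 (commit): HEAD=dev@D [dev=D feat=A main=A topic=A]
ancestors(C) = {A,B,C}; A in? yes
ancestors(D) = {A,B,C,D}; D in? yes
ancestors(C) = {A,B,C}; D in? no
ancestors(B) = {A,B}; A in? yes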